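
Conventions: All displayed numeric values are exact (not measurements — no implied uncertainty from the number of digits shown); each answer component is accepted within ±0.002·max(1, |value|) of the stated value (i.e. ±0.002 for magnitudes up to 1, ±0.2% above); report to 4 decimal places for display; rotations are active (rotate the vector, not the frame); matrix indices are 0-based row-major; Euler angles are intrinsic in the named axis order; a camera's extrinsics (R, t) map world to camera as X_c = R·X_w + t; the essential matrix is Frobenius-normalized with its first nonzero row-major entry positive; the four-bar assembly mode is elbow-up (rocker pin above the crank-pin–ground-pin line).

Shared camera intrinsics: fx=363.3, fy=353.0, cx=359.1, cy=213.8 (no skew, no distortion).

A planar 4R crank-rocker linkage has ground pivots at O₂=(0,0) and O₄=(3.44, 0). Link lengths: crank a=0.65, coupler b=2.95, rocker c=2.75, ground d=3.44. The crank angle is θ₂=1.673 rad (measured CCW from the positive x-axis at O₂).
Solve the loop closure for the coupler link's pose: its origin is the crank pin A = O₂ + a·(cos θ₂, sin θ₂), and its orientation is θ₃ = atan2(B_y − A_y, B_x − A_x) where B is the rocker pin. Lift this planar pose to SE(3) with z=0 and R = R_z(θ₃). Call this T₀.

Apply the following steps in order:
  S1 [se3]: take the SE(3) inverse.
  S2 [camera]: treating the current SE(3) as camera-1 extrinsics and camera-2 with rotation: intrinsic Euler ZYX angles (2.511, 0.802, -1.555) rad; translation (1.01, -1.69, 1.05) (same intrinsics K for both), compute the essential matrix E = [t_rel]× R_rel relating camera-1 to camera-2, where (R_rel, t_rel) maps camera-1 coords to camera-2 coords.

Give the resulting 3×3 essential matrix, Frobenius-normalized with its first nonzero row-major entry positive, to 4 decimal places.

source (fourbar_fk): coupler pose = R=[0.7841 -0.6207 0.0000; 0.6207 0.7841 0.0000; 0.0000 0.0000 1.0000], t=(-0.0663, 0.6466, 0.0000)
after S1 (invert_se3): R=[0.7841 0.6207 0.0000; -0.6207 0.7841 0.0000; 0.0000 0.0000 1.0000], t=(-0.3493, -0.5481, 0.0000)
after S2 (essential): [0.5459 0.1631 0.1387; 0.3777 0.1831 -0.1126; -0.0279 0.2084 -0.6505]

matrix = [0.5459 0.1631 0.1387; 0.3777 0.1831 -0.1126; -0.0279 0.2084 -0.6505]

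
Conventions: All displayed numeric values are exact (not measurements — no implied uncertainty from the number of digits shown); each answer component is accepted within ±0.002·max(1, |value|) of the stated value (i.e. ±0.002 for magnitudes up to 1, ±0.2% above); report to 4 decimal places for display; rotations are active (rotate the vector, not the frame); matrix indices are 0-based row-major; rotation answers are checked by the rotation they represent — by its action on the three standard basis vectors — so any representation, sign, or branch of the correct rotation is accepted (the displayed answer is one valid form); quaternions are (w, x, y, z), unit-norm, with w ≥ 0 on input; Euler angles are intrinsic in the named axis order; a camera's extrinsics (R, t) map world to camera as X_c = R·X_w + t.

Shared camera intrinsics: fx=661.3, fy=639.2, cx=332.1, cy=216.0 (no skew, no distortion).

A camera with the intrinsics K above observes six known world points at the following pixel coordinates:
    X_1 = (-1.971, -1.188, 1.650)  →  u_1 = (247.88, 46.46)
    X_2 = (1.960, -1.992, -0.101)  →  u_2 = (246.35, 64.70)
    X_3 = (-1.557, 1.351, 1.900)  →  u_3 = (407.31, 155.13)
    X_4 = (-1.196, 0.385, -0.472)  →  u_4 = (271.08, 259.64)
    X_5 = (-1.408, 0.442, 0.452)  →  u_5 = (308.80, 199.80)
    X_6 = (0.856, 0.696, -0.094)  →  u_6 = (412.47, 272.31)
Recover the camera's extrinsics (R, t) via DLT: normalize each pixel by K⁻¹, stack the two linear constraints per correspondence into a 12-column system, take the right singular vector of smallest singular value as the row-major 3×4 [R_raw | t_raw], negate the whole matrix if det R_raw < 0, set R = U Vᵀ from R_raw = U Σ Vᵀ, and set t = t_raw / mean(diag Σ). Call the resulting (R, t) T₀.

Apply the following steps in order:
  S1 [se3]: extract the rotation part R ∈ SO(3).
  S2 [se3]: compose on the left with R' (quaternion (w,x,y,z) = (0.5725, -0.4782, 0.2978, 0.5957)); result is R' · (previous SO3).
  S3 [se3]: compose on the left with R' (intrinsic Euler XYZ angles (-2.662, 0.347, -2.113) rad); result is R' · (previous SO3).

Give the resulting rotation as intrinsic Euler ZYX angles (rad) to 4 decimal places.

rotation (euler_zyx) = (-2.7177, -0.4263, 0.7442)

source (pnp_recover): camera pose = R=[0.5082 0.6775 0.5316; 0.0691 0.5832 -0.8094; -0.8584 0.4481 0.2496], t=(-0.1100, -0.0000, 6.5901)
after S1 (rot_of_se3): [0.5082 0.6775 0.5316; 0.0691 0.5832 -0.8094; -0.8584 0.4481 0.2496]
after S2 (compose_so3): [0.1869 -0.5899 0.7855; -0.5843 0.5761 0.5716; -0.7897 -0.5658 -0.2370]
after S3 (compose_so3): [-0.8299 0.5579 -0.0013; -0.3745 -0.5553 0.7426; 0.4135 0.6168 0.6698]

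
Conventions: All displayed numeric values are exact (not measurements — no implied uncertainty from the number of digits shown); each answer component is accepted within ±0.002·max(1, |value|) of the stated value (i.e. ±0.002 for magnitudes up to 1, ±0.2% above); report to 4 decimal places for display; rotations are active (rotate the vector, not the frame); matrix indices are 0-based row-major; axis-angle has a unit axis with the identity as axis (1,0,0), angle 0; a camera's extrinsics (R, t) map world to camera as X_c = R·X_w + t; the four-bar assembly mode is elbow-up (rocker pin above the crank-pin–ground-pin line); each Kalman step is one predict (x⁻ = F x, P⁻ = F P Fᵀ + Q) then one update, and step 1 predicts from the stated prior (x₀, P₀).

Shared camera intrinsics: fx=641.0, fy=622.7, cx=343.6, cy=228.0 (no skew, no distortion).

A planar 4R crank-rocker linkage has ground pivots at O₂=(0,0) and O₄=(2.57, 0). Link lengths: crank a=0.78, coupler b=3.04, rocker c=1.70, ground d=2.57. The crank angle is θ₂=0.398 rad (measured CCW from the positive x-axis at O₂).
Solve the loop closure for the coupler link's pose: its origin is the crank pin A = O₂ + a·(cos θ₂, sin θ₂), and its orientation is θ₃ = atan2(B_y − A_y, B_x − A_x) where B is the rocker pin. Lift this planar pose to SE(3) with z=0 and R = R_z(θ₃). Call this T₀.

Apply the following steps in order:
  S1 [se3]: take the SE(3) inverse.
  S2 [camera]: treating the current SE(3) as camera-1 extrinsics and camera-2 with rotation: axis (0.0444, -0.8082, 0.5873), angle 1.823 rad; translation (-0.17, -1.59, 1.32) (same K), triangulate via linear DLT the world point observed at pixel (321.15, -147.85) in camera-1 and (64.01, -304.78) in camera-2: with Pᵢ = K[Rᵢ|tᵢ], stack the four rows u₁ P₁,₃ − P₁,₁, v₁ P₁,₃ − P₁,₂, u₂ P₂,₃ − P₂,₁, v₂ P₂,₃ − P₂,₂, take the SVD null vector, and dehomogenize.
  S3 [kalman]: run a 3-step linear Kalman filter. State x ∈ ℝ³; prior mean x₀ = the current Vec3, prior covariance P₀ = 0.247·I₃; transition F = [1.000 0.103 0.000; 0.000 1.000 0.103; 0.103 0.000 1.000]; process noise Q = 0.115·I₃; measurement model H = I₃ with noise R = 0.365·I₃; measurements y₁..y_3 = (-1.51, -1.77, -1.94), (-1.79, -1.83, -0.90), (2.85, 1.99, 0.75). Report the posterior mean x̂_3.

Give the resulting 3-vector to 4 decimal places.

result = (0.6346, 0.0883, 0.0775)

source (fourbar_fk): coupler pose = R=[0.9349 -0.3549 0.0000; 0.3549 0.9349 0.0000; 0.0000 0.0000 1.0000], t=(0.7190, 0.3023, 0.0000)
after S1 (invert_se3): R=[0.9349 0.3549 0.0000; -0.3549 0.9349 0.0000; 0.0000 0.0000 1.0000], t=(-0.7795, -0.0275, 0.0000)
after S2 (triangulate): (0.9766, -0.5163, 1.4194)
after S3 (kf_track): (0.6346, 0.0883, 0.0775)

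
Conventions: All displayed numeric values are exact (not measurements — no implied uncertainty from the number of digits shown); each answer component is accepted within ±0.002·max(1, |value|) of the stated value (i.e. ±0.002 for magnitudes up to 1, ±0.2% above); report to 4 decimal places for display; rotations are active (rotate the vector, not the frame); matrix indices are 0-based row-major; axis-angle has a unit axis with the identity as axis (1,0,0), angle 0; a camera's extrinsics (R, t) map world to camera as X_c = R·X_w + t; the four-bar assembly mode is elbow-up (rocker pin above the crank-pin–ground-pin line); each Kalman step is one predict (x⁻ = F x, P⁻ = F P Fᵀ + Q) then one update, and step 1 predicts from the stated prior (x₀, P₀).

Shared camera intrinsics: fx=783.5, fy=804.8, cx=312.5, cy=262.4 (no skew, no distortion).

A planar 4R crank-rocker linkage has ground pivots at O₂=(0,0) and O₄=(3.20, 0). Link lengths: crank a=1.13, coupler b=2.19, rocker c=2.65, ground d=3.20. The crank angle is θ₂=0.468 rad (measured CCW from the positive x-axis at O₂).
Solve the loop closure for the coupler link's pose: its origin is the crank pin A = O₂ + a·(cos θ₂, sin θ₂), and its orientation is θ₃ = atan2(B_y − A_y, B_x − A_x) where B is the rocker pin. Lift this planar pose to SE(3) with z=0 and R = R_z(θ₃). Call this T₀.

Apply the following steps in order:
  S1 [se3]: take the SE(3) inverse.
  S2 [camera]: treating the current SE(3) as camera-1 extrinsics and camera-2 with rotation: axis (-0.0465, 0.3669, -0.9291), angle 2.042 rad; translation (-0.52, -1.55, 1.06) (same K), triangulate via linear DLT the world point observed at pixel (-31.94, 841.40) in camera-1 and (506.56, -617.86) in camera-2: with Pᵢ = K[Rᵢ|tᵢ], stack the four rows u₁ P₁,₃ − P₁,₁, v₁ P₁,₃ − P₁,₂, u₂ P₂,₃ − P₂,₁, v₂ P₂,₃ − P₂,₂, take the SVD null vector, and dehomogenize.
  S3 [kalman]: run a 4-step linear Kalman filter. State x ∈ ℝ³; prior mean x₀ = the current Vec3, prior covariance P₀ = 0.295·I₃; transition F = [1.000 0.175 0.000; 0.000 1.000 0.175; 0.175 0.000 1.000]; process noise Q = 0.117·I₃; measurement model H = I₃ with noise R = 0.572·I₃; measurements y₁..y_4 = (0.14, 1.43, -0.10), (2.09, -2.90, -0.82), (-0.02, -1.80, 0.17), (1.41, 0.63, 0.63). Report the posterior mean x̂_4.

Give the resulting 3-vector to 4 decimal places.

result = (0.7060, -0.2870, 0.4551)

source (fourbar_fk): coupler pose = R=[0.4973 -0.8676 0.0000; 0.8676 0.4973 0.0000; 0.0000 0.0000 1.0000], t=(1.0085, 0.5097, 0.0000)
after S1 (invert_se3): R=[0.4973 0.8676 0.0000; -0.8676 0.4973 -0.0000; 0.0000 0.0000 1.0000], t=(-0.9437, 0.6215, 0.0000)
after S2 (triangulate): (-0.1757, 0.4765, 1.4051)
after S3 (kf_track): (0.7060, -0.2870, 0.4551)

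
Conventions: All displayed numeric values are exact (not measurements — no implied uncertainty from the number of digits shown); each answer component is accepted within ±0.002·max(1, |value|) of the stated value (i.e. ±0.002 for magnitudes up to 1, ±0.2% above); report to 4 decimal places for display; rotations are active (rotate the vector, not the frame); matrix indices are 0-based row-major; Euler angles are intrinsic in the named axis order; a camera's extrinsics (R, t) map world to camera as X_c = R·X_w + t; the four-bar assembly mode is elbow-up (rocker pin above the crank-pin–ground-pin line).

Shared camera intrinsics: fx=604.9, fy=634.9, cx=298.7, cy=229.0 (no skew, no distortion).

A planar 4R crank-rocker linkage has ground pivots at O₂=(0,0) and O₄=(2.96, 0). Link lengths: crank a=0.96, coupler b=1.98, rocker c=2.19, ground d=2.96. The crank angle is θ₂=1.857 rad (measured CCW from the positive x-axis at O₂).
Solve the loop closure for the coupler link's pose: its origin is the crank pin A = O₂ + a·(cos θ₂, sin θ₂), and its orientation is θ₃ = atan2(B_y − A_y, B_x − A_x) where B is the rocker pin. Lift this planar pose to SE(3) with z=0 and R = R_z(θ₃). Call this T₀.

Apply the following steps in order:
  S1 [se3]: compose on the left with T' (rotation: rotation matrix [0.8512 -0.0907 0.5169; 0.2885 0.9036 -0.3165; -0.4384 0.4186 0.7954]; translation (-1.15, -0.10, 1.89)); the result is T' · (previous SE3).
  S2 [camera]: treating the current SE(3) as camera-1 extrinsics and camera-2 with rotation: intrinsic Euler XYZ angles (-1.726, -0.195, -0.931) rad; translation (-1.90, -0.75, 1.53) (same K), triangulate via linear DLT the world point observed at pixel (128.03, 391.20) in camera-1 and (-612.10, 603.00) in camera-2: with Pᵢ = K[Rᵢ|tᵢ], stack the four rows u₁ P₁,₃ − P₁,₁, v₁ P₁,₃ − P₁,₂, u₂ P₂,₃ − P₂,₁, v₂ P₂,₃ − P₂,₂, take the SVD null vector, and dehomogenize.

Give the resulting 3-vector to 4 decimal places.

source (fourbar_fk): coupler pose = R=[0.9233 -0.3842 0.0000; 0.3842 0.9233 0.0000; 0.0000 0.0000 1.0000], t=(-0.2710, 0.9209, 0.0000)
after S1 (compose_se3): R=[0.7511 -0.4108 0.5169; 0.6135 0.7235 -0.3165; -0.2439 0.5549 0.7954], t=(-1.4642, 0.6540, 2.3943)
after S2 (triangulate): (0.1365, 0.8751, 1.2384)

result = (0.1365, 0.8751, 1.2384)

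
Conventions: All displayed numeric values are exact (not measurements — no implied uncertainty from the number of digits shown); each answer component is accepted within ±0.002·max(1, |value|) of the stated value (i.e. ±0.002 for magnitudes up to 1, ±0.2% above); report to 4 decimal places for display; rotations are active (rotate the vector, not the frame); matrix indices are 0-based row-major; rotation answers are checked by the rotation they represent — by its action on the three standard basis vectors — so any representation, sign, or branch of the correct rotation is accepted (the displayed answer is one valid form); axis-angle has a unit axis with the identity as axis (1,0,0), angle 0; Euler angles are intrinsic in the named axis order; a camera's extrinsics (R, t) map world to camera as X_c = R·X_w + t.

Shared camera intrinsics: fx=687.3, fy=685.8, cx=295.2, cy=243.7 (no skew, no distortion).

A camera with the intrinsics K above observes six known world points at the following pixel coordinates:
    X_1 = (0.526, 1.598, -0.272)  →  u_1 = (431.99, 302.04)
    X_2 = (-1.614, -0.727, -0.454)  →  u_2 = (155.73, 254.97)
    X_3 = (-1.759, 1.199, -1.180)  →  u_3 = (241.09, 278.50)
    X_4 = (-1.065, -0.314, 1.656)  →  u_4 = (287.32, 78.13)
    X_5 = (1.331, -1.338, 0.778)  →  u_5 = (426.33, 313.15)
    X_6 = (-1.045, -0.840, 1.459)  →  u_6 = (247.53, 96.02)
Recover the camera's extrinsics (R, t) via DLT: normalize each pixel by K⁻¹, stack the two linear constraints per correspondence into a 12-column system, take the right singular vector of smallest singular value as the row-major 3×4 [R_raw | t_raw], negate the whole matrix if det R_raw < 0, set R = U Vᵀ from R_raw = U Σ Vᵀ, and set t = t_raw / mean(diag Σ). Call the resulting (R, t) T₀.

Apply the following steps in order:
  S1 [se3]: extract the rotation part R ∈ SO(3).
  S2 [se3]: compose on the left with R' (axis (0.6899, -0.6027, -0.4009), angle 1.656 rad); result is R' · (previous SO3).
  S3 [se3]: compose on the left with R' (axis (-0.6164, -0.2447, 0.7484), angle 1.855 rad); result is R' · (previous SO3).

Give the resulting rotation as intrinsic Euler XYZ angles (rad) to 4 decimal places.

rotation (euler_xyz) = (-2.1650, 1.2424, -2.2769)

source (pnp_recover): camera pose = R=[0.7648 0.5536 0.3296; 0.4655 -0.1210 -0.8768; -0.4455 0.8239 -0.3503], t=(0.3702, 0.3801, 6.7014)
after S1 (rot_of_se3): [0.7648 0.5536 0.3296; 0.4655 -0.1210 -0.8768; -0.4455 0.8239 -0.3503]
after S2 (compose_so3): [0.7071 -0.4970 0.5030; -0.3172 -0.8587 -0.4024; 0.6319 0.1250 -0.7649]
after S3 (compose_so3): [-0.2093 0.2454 0.9466; 0.9349 -0.2335 0.2673; 0.2866 0.9409 -0.1806]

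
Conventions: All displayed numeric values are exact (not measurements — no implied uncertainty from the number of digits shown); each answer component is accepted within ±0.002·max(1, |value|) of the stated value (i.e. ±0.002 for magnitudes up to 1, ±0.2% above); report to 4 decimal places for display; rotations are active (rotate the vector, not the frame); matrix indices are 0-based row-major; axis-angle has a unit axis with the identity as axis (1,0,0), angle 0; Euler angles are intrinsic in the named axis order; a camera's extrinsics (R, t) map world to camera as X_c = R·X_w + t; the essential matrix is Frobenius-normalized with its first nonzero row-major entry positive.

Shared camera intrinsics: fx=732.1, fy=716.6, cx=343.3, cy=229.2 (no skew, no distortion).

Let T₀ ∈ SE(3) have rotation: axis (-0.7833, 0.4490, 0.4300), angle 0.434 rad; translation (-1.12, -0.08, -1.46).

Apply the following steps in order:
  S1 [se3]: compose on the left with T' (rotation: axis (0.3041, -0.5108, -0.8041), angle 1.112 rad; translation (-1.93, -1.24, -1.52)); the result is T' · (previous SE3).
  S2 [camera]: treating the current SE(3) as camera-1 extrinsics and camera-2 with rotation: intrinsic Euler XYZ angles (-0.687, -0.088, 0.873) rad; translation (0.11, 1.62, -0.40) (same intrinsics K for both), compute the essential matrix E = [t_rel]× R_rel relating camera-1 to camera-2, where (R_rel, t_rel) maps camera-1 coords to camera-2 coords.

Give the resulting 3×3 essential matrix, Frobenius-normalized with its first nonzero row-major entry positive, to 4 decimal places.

after S1 (compose_se3): R=[0.7015 0.6670 -0.2511; -0.6817 0.7307 0.0365; 0.2078 0.1455 0.9673], t=(-1.6669, -0.3187, -3.0930)
after S2 (essential): [0.5753 0.0037 -0.4059; 0.0528 0.0088 -0.0374; 0.0111 -0.7069 0.0079]

matrix = [0.5753 0.0037 -0.4059; 0.0528 0.0088 -0.0374; 0.0111 -0.7069 0.0079]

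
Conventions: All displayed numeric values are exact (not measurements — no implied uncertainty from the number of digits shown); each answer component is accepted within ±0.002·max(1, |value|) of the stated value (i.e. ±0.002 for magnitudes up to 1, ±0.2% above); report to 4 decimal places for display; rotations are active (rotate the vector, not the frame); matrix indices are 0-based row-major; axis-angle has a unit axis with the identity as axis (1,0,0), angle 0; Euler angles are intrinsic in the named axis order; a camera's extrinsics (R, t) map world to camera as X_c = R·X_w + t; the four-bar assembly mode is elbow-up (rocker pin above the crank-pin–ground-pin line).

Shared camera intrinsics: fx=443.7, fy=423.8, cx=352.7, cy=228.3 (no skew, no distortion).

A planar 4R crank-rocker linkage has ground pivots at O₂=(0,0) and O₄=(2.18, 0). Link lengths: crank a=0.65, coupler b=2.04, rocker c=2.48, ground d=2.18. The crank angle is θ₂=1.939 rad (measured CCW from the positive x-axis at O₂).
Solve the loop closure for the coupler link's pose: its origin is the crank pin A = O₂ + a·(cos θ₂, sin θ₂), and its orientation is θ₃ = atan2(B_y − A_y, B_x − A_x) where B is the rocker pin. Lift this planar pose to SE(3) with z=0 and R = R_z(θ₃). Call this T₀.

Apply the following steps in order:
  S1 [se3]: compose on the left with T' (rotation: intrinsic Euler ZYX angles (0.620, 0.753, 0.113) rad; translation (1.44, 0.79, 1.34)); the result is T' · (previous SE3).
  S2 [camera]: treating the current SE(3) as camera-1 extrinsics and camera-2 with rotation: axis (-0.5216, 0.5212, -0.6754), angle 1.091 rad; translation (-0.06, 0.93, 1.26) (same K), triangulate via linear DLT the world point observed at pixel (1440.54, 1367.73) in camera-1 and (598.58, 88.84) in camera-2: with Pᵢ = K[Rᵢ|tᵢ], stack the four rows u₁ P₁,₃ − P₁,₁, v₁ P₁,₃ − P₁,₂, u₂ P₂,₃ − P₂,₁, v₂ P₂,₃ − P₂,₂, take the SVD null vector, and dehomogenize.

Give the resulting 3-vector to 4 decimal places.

result = (1.8966, -1.3151, 1.4957)

source (fourbar_fk): coupler pose = R=[0.6235 -0.7818 0.0000; 0.7818 0.6235 0.0000; 0.0000 0.0000 1.0000], t=(-0.2340, 0.6064, 0.0000)
after S1 (compose_se3): R=[-0.0321 -0.7851 0.6185; 0.9316 0.2007 0.3030; -0.3620 0.5859 0.7250], t=(0.9890, 1.2084, 1.5499)
after S2 (triangulate): (1.8966, -1.3151, 1.4957)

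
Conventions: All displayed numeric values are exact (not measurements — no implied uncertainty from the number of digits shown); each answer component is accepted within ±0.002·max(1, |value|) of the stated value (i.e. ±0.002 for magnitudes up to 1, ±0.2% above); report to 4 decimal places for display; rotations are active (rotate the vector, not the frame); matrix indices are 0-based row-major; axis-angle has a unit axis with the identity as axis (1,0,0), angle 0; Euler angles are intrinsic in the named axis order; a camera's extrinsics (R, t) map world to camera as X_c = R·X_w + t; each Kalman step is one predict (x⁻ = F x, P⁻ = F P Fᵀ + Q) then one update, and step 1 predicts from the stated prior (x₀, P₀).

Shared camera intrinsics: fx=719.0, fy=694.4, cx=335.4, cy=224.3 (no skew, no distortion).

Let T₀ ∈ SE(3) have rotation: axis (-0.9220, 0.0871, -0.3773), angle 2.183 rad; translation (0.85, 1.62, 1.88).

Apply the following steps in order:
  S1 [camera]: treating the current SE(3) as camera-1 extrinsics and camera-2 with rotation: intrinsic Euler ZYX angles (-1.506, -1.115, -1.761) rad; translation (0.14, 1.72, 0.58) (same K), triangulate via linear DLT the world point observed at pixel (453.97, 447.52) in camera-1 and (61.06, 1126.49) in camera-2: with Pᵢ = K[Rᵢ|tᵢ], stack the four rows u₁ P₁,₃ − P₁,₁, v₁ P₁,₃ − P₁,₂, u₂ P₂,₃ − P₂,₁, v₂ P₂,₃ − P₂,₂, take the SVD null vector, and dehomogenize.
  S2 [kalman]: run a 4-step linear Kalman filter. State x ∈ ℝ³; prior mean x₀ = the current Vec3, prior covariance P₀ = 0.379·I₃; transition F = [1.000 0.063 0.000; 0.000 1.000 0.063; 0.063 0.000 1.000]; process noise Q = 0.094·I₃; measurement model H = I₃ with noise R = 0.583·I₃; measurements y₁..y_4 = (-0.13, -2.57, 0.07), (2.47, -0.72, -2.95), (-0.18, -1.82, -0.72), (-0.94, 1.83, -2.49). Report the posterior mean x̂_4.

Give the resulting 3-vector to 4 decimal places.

after S1 (triangulate): (0.8540, -1.2328, -1.0882)
after S2 (kf_track): (0.0311, -0.5641, -1.5400)

result = (0.0311, -0.5641, -1.5400)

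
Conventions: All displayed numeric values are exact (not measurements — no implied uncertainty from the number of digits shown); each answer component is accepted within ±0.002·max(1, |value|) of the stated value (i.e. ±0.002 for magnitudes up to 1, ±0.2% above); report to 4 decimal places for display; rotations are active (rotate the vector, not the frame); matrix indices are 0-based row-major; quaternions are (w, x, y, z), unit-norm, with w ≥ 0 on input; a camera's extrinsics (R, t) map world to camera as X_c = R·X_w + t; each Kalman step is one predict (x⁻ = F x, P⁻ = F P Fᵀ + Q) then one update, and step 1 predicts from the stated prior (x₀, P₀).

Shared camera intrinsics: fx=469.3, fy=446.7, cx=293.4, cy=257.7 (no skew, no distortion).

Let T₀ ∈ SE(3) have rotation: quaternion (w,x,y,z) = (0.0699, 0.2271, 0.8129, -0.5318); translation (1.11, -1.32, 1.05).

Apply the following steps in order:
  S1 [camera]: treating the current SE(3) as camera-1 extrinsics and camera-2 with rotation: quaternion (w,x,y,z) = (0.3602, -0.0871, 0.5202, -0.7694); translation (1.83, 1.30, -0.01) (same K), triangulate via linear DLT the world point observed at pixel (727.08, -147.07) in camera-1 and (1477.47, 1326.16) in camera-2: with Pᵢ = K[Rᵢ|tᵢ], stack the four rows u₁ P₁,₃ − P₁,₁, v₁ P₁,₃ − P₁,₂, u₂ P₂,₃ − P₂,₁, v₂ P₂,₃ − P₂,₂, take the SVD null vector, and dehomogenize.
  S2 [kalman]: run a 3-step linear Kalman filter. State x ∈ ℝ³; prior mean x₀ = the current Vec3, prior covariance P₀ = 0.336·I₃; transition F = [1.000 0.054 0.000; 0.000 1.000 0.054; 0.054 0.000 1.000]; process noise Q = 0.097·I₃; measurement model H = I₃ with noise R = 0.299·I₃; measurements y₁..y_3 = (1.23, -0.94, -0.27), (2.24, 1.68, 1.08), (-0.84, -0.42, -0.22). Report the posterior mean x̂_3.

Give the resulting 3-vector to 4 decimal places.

result = (0.2609, 0.0156, 0.1732)

after S1 (triangulate): (-1.4160, -0.7665, -0.0046)
after S2 (kf_track): (0.2609, 0.0156, 0.1732)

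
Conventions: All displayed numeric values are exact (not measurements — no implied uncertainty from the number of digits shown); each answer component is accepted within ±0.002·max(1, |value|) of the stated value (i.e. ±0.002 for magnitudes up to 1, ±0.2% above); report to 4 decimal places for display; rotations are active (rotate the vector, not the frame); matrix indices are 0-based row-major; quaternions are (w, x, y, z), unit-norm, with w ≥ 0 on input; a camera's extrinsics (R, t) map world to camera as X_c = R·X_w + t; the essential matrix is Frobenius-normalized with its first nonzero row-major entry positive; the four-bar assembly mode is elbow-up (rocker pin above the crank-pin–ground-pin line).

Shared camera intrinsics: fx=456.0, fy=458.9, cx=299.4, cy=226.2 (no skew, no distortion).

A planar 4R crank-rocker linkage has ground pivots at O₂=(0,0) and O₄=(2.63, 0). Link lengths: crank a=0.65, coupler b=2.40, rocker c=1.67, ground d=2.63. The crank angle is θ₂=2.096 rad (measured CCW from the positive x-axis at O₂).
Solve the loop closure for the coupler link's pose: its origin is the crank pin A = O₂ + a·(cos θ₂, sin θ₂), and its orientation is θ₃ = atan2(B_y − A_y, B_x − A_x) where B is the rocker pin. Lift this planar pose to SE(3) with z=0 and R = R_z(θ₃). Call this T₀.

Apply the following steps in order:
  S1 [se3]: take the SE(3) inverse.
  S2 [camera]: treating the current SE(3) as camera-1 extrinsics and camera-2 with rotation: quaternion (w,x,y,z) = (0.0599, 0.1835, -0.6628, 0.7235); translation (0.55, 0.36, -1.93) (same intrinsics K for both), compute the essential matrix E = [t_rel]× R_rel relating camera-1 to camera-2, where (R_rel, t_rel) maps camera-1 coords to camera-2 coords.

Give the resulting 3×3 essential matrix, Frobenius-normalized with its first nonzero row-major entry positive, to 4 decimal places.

matrix = [0.1323 0.1215 0.6609; -0.6739 -0.1378 0.1358; -0.0567 0.0129 0.1897]

source (fourbar_fk): coupler pose = R=[0.9214 -0.3885 0.0000; 0.3885 0.9214 0.0000; 0.0000 0.0000 1.0000], t=(-0.3259, 0.5624, 0.0000)
after S1 (invert_se3): R=[0.9214 0.3885 0.0000; -0.3885 0.9214 0.0000; 0.0000 0.0000 1.0000], t=(0.0818, -0.6448, 0.0000)
after S2 (essential): [0.1323 0.1215 0.6609; -0.6739 -0.1378 0.1358; -0.0567 0.0129 0.1897]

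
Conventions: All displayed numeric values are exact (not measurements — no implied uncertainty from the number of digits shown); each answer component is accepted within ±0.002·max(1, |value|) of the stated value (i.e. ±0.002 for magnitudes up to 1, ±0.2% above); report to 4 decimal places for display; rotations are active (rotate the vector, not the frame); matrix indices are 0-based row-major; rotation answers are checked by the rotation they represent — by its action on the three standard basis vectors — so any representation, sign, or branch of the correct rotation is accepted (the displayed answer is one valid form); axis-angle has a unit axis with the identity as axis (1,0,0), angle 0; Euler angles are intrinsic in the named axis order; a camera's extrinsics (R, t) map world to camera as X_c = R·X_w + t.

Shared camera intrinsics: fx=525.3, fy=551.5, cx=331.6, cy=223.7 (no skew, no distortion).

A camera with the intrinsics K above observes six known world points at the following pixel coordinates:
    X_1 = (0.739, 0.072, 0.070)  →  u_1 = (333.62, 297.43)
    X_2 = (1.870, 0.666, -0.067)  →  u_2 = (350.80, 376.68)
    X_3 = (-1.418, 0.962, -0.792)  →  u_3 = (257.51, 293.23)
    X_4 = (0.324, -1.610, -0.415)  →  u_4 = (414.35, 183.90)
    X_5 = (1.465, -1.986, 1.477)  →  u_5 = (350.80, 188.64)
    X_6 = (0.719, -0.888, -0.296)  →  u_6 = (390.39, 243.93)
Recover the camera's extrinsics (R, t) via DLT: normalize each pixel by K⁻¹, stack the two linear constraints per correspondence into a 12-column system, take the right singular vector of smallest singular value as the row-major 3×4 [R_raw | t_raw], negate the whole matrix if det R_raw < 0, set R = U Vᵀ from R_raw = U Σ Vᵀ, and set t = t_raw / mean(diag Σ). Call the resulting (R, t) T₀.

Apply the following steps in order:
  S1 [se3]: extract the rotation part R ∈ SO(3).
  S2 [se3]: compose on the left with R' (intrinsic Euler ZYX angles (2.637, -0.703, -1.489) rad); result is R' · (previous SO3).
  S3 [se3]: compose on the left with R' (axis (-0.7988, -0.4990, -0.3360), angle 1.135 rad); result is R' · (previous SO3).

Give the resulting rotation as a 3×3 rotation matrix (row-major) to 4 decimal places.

source (pnp_recover): camera pose = R=[0.4020 -0.5213 -0.7528; 0.5786 0.7818 -0.2324; 0.7096 -0.3421 0.6159], t=(-0.1799, 0.4700, 6.4696)
after S1 (rot_of_se3): [0.4020 -0.5213 -0.7528; 0.5786 0.7818 -0.2324; 0.7096 -0.3421 0.6159]
after S2 (compose_so3): [-0.9268 0.0253 0.3747; -0.3501 0.3026 -0.8865; -0.1358 -0.9528 -0.2716]
after S3 (compose_so3): [-0.8799 0.4651 -0.0972; -0.2409 -0.6129 -0.7526; -0.4096 -0.6388 0.6513]

rotation (matrix) = ((-0.8799, 0.4651, -0.0972), (-0.2409, -0.6129, -0.7526), (-0.4096, -0.6388, 0.6513))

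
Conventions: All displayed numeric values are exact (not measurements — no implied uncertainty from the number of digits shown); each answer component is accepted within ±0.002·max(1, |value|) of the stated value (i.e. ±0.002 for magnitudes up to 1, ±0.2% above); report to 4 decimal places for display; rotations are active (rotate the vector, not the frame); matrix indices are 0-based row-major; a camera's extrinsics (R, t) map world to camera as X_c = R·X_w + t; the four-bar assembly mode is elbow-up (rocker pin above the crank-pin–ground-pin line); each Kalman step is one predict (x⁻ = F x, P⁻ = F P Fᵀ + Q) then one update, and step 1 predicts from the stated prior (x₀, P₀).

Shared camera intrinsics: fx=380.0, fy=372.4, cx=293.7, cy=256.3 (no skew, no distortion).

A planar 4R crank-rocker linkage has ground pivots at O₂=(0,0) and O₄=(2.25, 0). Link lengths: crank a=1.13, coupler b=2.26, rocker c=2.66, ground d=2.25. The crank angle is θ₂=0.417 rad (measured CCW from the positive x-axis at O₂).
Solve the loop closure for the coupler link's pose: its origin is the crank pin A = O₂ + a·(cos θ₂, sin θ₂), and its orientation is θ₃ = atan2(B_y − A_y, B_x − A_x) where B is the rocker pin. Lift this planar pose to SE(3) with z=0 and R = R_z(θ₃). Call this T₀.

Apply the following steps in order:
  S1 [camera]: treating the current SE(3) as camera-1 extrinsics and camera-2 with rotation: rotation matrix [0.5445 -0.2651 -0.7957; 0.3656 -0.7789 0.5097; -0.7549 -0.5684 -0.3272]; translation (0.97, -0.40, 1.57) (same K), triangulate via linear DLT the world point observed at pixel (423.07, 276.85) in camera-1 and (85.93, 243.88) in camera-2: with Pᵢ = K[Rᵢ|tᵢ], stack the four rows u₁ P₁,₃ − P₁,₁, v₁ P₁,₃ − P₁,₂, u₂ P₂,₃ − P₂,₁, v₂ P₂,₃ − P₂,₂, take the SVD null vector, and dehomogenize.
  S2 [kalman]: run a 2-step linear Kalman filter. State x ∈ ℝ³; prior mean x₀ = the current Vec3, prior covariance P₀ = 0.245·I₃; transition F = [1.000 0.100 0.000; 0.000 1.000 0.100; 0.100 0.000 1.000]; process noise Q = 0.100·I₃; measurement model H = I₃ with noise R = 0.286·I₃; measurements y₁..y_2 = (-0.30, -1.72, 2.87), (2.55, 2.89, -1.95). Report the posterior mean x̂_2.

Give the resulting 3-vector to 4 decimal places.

source (fourbar_fk): coupler pose = R=[0.3074 -0.9516 0.0000; 0.9516 0.3074 0.0000; 0.0000 0.0000 1.0000], t=(1.0332, 0.4577, 0.0000)
after S1 (triangulate): (-0.5015, 0.3510, 1.6008)
after S2 (kf_track): (0.9508, 1.1043, 0.3574)

result = (0.9508, 1.1043, 0.3574)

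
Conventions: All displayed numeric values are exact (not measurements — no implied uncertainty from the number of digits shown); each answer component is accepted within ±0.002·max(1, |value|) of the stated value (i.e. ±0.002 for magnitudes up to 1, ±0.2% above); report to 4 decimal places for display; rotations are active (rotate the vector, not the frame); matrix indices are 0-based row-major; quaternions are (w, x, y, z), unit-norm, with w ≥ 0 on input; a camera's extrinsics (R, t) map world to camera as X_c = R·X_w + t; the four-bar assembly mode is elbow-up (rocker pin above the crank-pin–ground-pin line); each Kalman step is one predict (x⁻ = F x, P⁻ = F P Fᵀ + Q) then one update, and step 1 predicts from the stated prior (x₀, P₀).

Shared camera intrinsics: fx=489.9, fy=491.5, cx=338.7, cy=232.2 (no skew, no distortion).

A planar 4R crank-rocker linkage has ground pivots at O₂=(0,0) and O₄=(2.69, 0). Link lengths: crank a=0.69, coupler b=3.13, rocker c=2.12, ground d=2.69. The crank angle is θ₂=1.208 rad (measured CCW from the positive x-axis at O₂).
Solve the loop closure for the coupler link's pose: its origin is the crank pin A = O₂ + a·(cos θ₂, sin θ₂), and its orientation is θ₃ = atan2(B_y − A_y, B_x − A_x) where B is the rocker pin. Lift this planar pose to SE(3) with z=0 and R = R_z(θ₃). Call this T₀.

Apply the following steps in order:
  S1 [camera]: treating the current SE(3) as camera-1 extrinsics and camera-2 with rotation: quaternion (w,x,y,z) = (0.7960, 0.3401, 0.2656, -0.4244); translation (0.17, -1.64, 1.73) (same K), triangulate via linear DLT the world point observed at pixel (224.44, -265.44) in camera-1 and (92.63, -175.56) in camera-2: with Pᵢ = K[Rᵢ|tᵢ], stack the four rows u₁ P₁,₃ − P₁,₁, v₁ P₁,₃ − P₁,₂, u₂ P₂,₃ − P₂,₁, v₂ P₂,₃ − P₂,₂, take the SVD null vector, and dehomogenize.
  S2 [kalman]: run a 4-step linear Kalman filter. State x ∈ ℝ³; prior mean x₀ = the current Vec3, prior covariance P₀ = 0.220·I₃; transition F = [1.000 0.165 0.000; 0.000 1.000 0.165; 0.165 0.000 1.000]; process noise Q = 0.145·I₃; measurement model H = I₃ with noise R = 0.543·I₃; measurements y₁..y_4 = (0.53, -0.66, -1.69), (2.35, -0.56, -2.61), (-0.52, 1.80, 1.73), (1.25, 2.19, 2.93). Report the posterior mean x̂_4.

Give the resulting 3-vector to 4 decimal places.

result = (0.7650, 1.1753, 1.4103)

source (fourbar_fk): coupler pose = R=[0.8864 -0.4630 0.0000; 0.4630 0.8864 0.0000; 0.0000 0.0000 1.0000], t=(0.2449, 0.6451, 0.0000)
after S1 (triangulate): (-1.2719, -1.3421, 1.1194)
after S2 (kf_track): (0.7650, 1.1753, 1.4103)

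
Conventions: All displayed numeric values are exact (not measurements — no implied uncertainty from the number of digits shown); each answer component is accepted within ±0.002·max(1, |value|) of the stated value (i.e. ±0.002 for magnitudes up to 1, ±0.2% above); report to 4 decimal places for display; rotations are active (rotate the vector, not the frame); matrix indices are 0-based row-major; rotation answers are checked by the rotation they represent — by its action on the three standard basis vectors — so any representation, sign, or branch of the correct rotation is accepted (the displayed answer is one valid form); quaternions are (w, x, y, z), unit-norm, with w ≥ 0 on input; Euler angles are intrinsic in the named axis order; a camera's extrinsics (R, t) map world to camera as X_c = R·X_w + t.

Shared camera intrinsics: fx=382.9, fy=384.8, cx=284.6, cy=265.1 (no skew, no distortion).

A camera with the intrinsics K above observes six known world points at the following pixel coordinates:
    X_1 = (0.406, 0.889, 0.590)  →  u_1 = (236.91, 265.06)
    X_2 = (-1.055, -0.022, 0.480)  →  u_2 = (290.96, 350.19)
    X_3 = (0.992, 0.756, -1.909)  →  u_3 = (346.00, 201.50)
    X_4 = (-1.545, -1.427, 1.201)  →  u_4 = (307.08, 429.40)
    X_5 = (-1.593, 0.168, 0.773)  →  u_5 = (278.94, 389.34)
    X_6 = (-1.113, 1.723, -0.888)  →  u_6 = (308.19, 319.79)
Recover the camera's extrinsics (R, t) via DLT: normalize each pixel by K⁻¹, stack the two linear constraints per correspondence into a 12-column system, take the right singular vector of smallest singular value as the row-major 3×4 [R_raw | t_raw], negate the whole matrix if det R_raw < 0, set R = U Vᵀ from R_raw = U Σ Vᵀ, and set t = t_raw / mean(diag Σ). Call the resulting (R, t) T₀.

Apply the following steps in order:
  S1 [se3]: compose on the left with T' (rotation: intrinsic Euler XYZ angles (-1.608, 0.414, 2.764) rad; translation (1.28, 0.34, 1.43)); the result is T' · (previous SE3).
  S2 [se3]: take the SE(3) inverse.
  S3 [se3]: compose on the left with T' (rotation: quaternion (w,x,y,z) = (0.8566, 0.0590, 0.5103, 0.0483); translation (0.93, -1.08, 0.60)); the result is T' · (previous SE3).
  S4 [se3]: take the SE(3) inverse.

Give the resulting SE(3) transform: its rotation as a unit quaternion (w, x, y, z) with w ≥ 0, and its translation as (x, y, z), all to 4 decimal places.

source (pnp_recover): camera pose = R=[-0.2792 -0.4477 -0.8495; -0.9593 0.0912 0.2672; -0.0422 0.8895 -0.4550], t=(0.2000, 0.1502, 6.0211)
after S1 (compose_se3): R=[0.5444 0.7081 0.4497; -0.3144 0.6693 -0.6732; -0.7776 0.2251 0.5870], t=(3.4812, 5.9480, 1.2872)
after S2 (invert_se3): R=[0.5444 -0.3144 -0.7776; 0.7081 0.6693 0.2251; 0.4497 -0.6732 0.5870], t=(0.9761, -6.7357, 1.6830)
after S3 (compose_se3): R=[0.6381 -0.7567 0.1425; 0.7544 0.6514 0.0809; -0.1540 0.0559 0.9865], t=(3.0259, -7.6850, -0.4659)
after S4 (invert_se3): R=[0.6381 0.7544 -0.1540; -0.7567 0.6514 0.0559; 0.1425 0.0809 0.9865], t=(3.7949, 7.3217, 0.6501)

rotation (quat) = (0.9050, 0.0069, -0.0819, -0.4174), translation = (3.7949, 7.3217, 0.6501)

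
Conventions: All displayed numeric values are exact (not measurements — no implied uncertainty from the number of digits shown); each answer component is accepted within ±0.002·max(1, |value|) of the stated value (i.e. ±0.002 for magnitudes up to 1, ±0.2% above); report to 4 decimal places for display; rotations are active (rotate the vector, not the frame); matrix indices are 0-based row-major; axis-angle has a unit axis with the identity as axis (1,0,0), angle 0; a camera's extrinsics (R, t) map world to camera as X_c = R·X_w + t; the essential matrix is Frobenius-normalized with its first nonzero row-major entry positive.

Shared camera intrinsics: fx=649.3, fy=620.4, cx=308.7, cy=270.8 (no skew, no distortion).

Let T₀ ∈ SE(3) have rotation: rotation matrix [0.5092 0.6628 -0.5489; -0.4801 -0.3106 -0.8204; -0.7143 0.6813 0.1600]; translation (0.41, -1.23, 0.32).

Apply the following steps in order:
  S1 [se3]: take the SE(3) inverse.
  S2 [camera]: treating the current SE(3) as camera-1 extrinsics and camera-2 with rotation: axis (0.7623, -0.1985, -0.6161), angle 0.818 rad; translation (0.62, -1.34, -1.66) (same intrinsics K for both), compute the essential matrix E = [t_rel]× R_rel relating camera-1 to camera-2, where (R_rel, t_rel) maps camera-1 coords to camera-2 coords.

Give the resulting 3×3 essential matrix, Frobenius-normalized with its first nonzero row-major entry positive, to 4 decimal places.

matrix = [0.3672 -0.5983 0.0218; -0.1358 -0.1419 0.4124; 0.2297 0.0618 -0.4914]

after S1 (invert_se3): R=[0.5092 -0.4801 -0.7143; 0.6628 -0.3106 0.6813; -0.5489 -0.8204 0.1600], t=(-0.5707, -0.8718, -0.8352)
after S2 (essential): [0.3672 -0.5983 0.0218; -0.1358 -0.1419 0.4124; 0.2297 0.0618 -0.4914]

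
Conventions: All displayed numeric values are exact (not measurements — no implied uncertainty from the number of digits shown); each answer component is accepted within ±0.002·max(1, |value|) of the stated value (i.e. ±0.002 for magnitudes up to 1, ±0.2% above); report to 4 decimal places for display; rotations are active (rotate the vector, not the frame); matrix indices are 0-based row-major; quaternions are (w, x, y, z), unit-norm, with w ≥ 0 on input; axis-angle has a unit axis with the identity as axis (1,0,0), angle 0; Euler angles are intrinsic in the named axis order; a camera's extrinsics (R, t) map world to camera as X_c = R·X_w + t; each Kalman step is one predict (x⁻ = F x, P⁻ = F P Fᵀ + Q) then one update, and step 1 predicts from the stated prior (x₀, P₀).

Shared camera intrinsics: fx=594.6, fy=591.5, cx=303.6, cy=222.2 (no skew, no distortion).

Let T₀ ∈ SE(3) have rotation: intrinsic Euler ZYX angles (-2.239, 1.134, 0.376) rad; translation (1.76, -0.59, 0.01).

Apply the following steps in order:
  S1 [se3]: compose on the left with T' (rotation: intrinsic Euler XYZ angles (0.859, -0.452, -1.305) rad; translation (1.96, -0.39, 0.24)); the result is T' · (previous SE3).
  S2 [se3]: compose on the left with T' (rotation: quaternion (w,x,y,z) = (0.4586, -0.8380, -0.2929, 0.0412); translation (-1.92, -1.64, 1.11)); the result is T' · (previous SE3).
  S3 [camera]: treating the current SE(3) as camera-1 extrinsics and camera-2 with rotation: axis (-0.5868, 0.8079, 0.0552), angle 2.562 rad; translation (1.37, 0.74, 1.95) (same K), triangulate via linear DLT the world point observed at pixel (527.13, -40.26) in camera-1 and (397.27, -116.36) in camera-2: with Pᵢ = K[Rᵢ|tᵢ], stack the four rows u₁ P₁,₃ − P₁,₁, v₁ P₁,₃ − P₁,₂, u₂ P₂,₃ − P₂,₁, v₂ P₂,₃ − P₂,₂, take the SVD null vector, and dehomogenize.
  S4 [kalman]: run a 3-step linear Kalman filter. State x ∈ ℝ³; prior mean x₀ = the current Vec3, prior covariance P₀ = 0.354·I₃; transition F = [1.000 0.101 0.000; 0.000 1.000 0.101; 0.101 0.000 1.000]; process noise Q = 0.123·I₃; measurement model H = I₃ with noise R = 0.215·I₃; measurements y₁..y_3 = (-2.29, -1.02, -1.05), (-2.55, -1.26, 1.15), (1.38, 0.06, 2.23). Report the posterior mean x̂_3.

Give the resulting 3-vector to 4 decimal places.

after S1 (compose_se3): R=[0.0456 -0.6709 -0.7401; 0.8541 -0.3580 0.3772; -0.5180 -0.6494 0.5568], t=(1.8594, -1.5719, -1.1878)
after S2 (compose_se3): R=[0.5996 -0.4965 -0.6277; -0.7099 -0.6921 -0.1306; -0.3696 0.5239 -0.7674], t=(-0.6970, -0.9002, 3.4114)
after S3 (triangulate): (1.7418, -0.1073, -1.8240)
after S4 (kf_track): (-0.1458, -0.4004, 1.1635)

result = (-0.1458, -0.4004, 1.1635)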